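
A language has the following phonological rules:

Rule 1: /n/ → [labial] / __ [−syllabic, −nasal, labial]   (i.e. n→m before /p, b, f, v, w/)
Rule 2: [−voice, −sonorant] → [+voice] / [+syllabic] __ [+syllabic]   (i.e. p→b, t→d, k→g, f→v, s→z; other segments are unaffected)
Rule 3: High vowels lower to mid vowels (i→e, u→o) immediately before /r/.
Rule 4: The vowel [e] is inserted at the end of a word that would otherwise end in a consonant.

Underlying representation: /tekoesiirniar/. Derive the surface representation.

tegoezierniare

Rule 1 (nasal place assimilation): no segment meets the environment; /tekoesiirniar/ is unchanged.
Rule 2 (intervocalic voicing): /k/ is a voiceless obstruent between vowels /e/ and /o/, so it voices to [g]. /s/ is a voiceless obstruent between vowels /e/ and /i/, so it voices to [z]. /tekoesiirniar/ → tegoeziirniar.
Rule 3 (pre-rhotic lowering): /i/ is a high vowel immediately before /r/, so it lowers to [e]. /tegoeziirniar/ → tegoezierniar.
Rule 4 (final e-epenthesis): the form ends in the consonant /r/, so [e] is inserted word-finally. /tegoezierniar/ → tegoezierniare.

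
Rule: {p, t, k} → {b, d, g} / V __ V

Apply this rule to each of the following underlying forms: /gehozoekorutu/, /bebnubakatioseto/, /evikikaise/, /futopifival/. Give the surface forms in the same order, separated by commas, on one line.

/gehozoekorutu/: /k/ is a voiceless stop between vowels /e/ and /o/, so it voices to [g]. /t/ is a voiceless stop between vowels /u/ and /u/, so it voices to [d]. → [gehozoegorudu].
/bebnubakatioseto/: /k/ is a voiceless stop between vowels /a/ and /a/, so it voices to [g]. /t/ is a voiceless stop between vowels /a/ and /i/, so it voices to [d]. /t/ is a voiceless stop between vowels /e/ and /o/, so it voices to [d]. → [bebnubagadiosedo].
/evikikaise/: /k/ is a voiceless stop between vowels /i/ and /i/, so it voices to [g]. /k/ is a voiceless stop between vowels /i/ and /a/, so it voices to [g]. → [evigigaise].
/futopifival/: /t/ is a voiceless stop between vowels /u/ and /o/, so it voices to [d]. /p/ is a voiceless stop between vowels /o/ and /i/, so it voices to [b]. → [fudobifival].

gehozoegorudu, bebnubagadiosedo, evigigaise, fudobifival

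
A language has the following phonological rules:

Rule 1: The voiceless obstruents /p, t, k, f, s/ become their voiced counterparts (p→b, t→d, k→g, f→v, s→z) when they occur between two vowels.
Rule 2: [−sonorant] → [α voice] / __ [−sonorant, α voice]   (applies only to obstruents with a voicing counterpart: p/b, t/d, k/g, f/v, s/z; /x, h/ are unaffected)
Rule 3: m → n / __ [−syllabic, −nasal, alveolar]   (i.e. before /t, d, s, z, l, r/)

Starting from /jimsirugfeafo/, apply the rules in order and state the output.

Rule 1 (intervocalic voicing): /f/ is a voiceless obstruent between vowels /a/ and /o/, so it voices to [v]. /jimsirugfeafo/ → jimsirugfeavo.
Rule 2 (regressive voicing assimilation): /g/ precedes the voiceless obstruent /f/, so it devoices to [k] by assimilation. /jimsirugfeavo/ → jimsirukfeavo.
Rule 3 (nasal place assimilation): /m/ precedes the alveolar consonant /s/, so it assimilates in place to [n]. /jimsirukfeavo/ → jinsirukfeavo.

jinsirukfeavo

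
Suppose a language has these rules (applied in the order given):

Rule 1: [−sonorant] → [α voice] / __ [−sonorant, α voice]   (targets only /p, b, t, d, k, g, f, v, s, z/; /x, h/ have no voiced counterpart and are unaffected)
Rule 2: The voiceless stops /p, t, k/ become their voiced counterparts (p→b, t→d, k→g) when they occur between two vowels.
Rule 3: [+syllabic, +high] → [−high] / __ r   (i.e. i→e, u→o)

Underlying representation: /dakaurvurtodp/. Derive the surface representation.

dagaorvortotp

Rule 1 (regressive voicing assimilation): /d/ precedes the voiceless obstruent /p/, so it devoices to [t] by assimilation. /dakaurvurtodp/ → dakaurvurtotp.
Rule 2 (intervocalic voicing): /k/ is a voiceless stop between vowels /a/ and /a/, so it voices to [g]. /dakaurvurtotp/ → dagaurvurtotp.
Rule 3 (pre-rhotic lowering): /u/ is a high vowel immediately before /r/, so it lowers to [o]. /u/ is a high vowel immediately before /r/, so it lowers to [o]. /dagaurvurtotp/ → dagaorvortotp.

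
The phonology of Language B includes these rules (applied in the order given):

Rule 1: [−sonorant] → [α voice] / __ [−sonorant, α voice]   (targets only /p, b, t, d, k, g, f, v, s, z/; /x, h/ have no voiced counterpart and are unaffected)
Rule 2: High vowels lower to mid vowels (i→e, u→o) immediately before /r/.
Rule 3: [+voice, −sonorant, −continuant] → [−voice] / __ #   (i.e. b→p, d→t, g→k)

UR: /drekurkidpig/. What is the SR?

drekorkitpik

Rule 1 (regressive voicing assimilation): /d/ precedes the voiceless obstruent /p/, so it devoices to [t] by assimilation. /drekurkidpig/ → drekurkitpig.
Rule 2 (pre-rhotic lowering): /u/ is a high vowel immediately before /r/, so it lowers to [o]. /drekurkitpig/ → drekorkitpig.
Rule 3 (final devoicing): /g/ is a voiced stop in word-final position, so it devoices to [k]. /drekorkitpig/ → drekorkitpik.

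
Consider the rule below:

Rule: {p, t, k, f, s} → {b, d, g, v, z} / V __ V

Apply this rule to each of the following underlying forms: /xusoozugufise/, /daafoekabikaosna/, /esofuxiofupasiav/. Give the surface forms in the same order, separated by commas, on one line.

xuzoozuguvize, daavoegabigaosna, ezovuxiovubaziav

/xusoozugufise/: /s/ is a voiceless obstruent between vowels /u/ and /o/, so it voices to [z]. /f/ is a voiceless obstruent between vowels /u/ and /i/, so it voices to [v]. /s/ is a voiceless obstruent between vowels /i/ and /e/, so it voices to [z]. → [xuzoozuguvize].
/daafoekabikaosna/: /f/ is a voiceless obstruent between vowels /a/ and /o/, so it voices to [v]. /k/ is a voiceless obstruent between vowels /e/ and /a/, so it voices to [g]. /k/ is a voiceless obstruent between vowels /i/ and /a/, so it voices to [g]. → [daavoegabigaosna].
/esofuxiofupasiav/: /s/ is a voiceless obstruent between vowels /e/ and /o/, so it voices to [z]. /f/ is a voiceless obstruent between vowels /o/ and /u/, so it voices to [v]. /f/ is a voiceless obstruent between vowels /o/ and /u/, so it voices to [v]. /p/ is a voiceless obstruent between vowels /u/ and /a/, so it voices to [b]. /s/ is a voiceless obstruent between vowels /a/ and /i/, so it voices to [z]. → [ezovuxiovubaziav].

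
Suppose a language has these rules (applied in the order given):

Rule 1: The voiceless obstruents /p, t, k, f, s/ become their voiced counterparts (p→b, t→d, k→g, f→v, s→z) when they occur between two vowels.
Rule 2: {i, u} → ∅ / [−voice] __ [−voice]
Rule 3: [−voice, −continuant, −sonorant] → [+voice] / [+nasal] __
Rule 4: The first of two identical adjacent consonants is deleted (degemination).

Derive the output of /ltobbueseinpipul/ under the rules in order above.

Rule 1 (intervocalic voicing): /s/ is a voiceless obstruent between vowels /e/ and /e/, so it voices to [z]. /p/ is a voiceless obstruent between vowels /i/ and /u/, so it voices to [b]. /ltobbueseinpipul/ → ltobbuezeinpibul.
Rule 2 (high vowel syncope): no segment meets the environment; /ltobbuezeinpibul/ is unchanged.
Rule 3 (post-nasal voicing): /p/ is a voiceless stop immediately after the nasal /n/, so it voices to [b]. /ltobbuezeinpibul/ → ltobbuezeinbibul.
Rule 4 (degemination): /bb/ is a geminate; the first /b/ deletes. /ltobbuezeinbibul/ → ltobuezeinbibul.

ltobuezeinbibul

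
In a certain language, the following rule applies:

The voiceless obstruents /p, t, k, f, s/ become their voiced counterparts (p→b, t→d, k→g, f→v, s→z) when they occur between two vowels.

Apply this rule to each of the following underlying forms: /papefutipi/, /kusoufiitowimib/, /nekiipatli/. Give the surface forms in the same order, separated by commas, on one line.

/papefutipi/: /p/ is a voiceless obstruent between vowels /a/ and /e/, so it voices to [b]. /f/ is a voiceless obstruent between vowels /e/ and /u/, so it voices to [v]. /t/ is a voiceless obstruent between vowels /u/ and /i/, so it voices to [d]. /p/ is a voiceless obstruent between vowels /i/ and /i/, so it voices to [b]. → [pabevudibi].
/kusoufiitowimib/: /s/ is a voiceless obstruent between vowels /u/ and /o/, so it voices to [z]. /f/ is a voiceless obstruent between vowels /u/ and /i/, so it voices to [v]. /t/ is a voiceless obstruent between vowels /i/ and /o/, so it voices to [d]. → [kuzouviidowimib].
/nekiipatli/: /k/ is a voiceless obstruent between vowels /e/ and /i/, so it voices to [g]. /p/ is a voiceless obstruent between vowels /i/ and /a/, so it voices to [b]. → [negiibatli].

pabevudibi, kuzouviidowimib, negiibatli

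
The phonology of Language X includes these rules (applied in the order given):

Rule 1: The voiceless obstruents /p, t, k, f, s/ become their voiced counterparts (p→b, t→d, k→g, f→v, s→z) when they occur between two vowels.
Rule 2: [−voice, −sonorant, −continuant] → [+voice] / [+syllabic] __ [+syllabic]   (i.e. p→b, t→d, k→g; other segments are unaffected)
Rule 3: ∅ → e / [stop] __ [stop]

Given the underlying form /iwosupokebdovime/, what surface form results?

Rule 1 (intervocalic voicing): /s/ is a voiceless obstruent between vowels /o/ and /u/, so it voices to [z]. /p/ is a voiceless obstruent between vowels /u/ and /o/, so it voices to [b]. /k/ is a voiceless obstruent between vowels /o/ and /e/, so it voices to [g]. /iwosupokebdovime/ → iwozubogebdovime.
Rule 2 (intervocalic voicing): no segment meets the environment; /iwozubogebdovime/ is unchanged.
Rule 3 (stop-cluster e-epenthesis): /b/ and /d/ form a stop–stop cluster, so [e] is inserted between them. /iwozubogebdovime/ → iwozubogebedovime.

iwozubogebedovime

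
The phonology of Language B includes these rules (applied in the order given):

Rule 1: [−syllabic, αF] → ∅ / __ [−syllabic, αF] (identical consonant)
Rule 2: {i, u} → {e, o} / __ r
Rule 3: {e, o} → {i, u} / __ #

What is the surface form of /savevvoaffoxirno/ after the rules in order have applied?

Rule 1 (degemination): /vv/ is a geminate; the first /v/ deletes. /ff/ is a geminate; the first /f/ deletes. /savevvoaffoxirno/ → savevoafoxirno.
Rule 2 (pre-rhotic lowering): /i/ is a high vowel immediately before /r/, so it lowers to [e]. /savevoafoxirno/ → savevoafoxerno.
Rule 3 (final vowel raising): /o/ is a mid vowel in word-final position, so it raises to [u]. /savevoafoxerno/ → savevoafoxernu.

savevoafoxernu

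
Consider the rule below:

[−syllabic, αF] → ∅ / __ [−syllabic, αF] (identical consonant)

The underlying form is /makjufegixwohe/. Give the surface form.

No segment of /makjufegixwohe/ meets the structural description of the rule, so the form surfaces unchanged.

makjufegixwohe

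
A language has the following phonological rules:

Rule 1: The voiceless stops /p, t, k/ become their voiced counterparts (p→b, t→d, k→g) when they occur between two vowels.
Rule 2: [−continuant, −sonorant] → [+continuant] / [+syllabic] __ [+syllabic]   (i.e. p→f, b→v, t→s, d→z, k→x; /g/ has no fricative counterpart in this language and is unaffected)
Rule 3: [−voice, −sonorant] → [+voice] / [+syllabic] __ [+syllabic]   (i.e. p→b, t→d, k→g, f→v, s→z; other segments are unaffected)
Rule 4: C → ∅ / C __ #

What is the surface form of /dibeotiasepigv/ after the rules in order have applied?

Rule 1 (intervocalic voicing): /t/ is a voiceless stop between vowels /o/ and /i/, so it voices to [d]. /p/ is a voiceless stop between vowels /e/ and /i/, so it voices to [b]. /dibeotiasepigv/ → dibeodiasebigv.
Rule 2 (intervocalic spirantization): /b/ is a stop between vowels /i/ and /e/, so it spirantizes to the fricative [v]. /d/ is a stop between vowels /o/ and /i/, so it spirantizes to the fricative [z]. /b/ is a stop between vowels /e/ and /i/, so it spirantizes to the fricative [v]. /dibeodiasebigv/ → diveoziasevigv.
Rule 3 (intervocalic voicing): /s/ is a voiceless obstruent between vowels /a/ and /e/, so it voices to [z]. /diveoziasevigv/ → diveoziazevigv.
Rule 4 (final cluster simplification): /v/ is the second consonant of a word-final cluster /gv/, so it deletes. /diveoziazevigv/ → diveoziazevig.

diveoziazevig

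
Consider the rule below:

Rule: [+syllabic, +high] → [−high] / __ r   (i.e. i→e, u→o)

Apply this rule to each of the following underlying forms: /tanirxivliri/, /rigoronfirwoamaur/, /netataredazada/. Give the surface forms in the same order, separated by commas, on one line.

/tanirxivliri/: /i/ is a high vowel immediately before /r/, so it lowers to [e]. /i/ is a high vowel immediately before /r/, so it lowers to [e]. → [tanerxivleri].
/rigoronfirwoamaur/: /i/ is a high vowel immediately before /r/, so it lowers to [e]. /u/ is a high vowel immediately before /r/, so it lowers to [o]. → [rigoronferwoamaor].
/netataredazada/: the rule's environment is not met; surfaces unchanged as [netataredazada].

tanerxivleri, rigoronferwoamaor, netataredazada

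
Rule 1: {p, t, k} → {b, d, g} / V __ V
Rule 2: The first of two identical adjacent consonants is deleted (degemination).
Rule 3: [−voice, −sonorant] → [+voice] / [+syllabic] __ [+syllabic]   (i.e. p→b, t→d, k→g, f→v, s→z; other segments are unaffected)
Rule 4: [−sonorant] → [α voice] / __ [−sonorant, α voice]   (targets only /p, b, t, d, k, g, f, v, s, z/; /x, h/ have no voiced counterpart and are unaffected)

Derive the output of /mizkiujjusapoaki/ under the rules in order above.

miskiujuzaboagi

Rule 1 (intervocalic voicing): /p/ is a voiceless stop between vowels /a/ and /o/, so it voices to [b]. /k/ is a voiceless stop between vowels /a/ and /i/, so it voices to [g]. /mizkiujjusapoaki/ → mizkiujjusaboagi.
Rule 2 (degemination): /jj/ is a geminate; the first /j/ deletes. /mizkiujjusaboagi/ → mizkiujusaboagi.
Rule 3 (intervocalic voicing): /s/ is a voiceless obstruent between vowels /u/ and /a/, so it voices to [z]. /mizkiujusaboagi/ → mizkiujuzaboagi.
Rule 4 (regressive voicing assimilation): /z/ precedes the voiceless obstruent /k/, so it devoices to [s] by assimilation. /mizkiujuzaboagi/ → miskiujuzaboagi.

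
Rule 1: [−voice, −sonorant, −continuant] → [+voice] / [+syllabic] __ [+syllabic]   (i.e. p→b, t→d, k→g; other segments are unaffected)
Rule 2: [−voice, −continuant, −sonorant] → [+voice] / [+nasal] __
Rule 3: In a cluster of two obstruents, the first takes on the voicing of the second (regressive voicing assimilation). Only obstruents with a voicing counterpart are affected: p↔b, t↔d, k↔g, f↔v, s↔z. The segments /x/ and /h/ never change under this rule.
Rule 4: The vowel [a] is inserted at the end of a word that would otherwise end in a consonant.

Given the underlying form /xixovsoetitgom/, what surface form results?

xixofsoedidgoma

Rule 1 (intervocalic voicing): /t/ is a voiceless stop between vowels /e/ and /i/, so it voices to [d]. /xixovsoetitgom/ → xixovsoeditgom.
Rule 2 (post-nasal voicing): no segment meets the environment; /xixovsoeditgom/ is unchanged.
Rule 3 (regressive voicing assimilation): /v/ precedes the voiceless obstruent /s/, so it devoices to [f] by assimilation. /t/ precedes the voiced obstruent /g/, so it voices to [d] by assimilation. /xixovsoeditgom/ → xixofsoedidgom.
Rule 4 (final a-epenthesis): the form ends in the consonant /m/, so [a] is inserted word-finally. /xixofsoedidgom/ → xixofsoedidgoma.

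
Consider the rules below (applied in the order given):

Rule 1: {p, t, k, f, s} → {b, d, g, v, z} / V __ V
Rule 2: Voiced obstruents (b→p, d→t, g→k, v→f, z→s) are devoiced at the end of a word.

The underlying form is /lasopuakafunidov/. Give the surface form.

Rule 1 (intervocalic voicing): /s/ is a voiceless obstruent between vowels /a/ and /o/, so it voices to [z]. /p/ is a voiceless obstruent between vowels /o/ and /u/, so it voices to [b]. /k/ is a voiceless obstruent between vowels /a/ and /a/, so it voices to [g]. /f/ is a voiceless obstruent between vowels /a/ and /u/, so it voices to [v]. /lasopuakafunidov/ → lazobuagavunidov.
Rule 2 (final devoicing): /v/ is a voiced obstruent in word-final position, so it devoices to [f]. /lazobuagavunidov/ → lazobuagavunidof.

lazobuagavunidof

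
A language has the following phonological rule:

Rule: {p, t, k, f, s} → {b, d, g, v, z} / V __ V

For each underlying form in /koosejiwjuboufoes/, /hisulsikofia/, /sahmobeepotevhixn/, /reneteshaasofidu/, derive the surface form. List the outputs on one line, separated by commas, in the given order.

/koosejiwjuboufoes/: /s/ is a voiceless obstruent between vowels /o/ and /e/, so it voices to [z]. /f/ is a voiceless obstruent between vowels /u/ and /o/, so it voices to [v]. → [koozejiwjubouvoes].
/hisulsikofia/: /s/ is a voiceless obstruent between vowels /i/ and /u/, so it voices to [z]. /k/ is a voiceless obstruent between vowels /i/ and /o/, so it voices to [g]. /f/ is a voiceless obstruent between vowels /o/ and /i/, so it voices to [v]. → [hizulsigovia].
/sahmobeepotevhixn/: /p/ is a voiceless obstruent between vowels /e/ and /o/, so it voices to [b]. /t/ is a voiceless obstruent between vowels /o/ and /e/, so it voices to [d]. → [sahmobeebodevhixn].
/reneteshaasofidu/: /t/ is a voiceless obstruent between vowels /e/ and /e/, so it voices to [d]. /s/ is a voiceless obstruent between vowels /a/ and /o/, so it voices to [z]. /f/ is a voiceless obstruent between vowels /o/ and /i/, so it voices to [v]. → [renedeshaazovidu].

koozejiwjubouvoes, hizulsigovia, sahmobeebodevhixn, renedeshaazovidu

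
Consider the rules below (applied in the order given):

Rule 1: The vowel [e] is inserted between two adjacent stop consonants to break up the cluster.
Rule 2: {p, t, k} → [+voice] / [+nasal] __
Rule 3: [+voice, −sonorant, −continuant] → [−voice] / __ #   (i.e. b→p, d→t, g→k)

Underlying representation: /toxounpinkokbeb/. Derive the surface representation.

Rule 1 (stop-cluster e-epenthesis): /k/ and /b/ form a stop–stop cluster, so [e] is inserted between them. /toxounpinkokbeb/ → toxounpinkokebeb.
Rule 2 (post-nasal voicing): /p/ is a voiceless stop immediately after the nasal /n/, so it voices to [b]. /k/ is a voiceless stop immediately after the nasal /n/, so it voices to [g]. /toxounpinkokebeb/ → toxounbingokebeb.
Rule 3 (final devoicing): /b/ is a voiced stop in word-final position, so it devoices to [p]. /toxounbingokebeb/ → toxounbingokebep.

toxounbingokebep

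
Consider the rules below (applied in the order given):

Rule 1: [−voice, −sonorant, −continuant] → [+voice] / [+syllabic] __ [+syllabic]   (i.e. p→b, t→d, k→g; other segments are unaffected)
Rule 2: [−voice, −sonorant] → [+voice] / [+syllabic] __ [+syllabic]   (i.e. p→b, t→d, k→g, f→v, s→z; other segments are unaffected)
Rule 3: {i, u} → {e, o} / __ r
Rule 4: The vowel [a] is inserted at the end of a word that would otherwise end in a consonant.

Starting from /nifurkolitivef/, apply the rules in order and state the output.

Rule 1 (intervocalic voicing): /t/ is a voiceless stop between vowels /i/ and /i/, so it voices to [d]. /nifurkolitivef/ → nifurkolidivef.
Rule 2 (intervocalic voicing): /f/ is a voiceless obstruent between vowels /i/ and /u/, so it voices to [v]. /nifurkolidivef/ → nivurkolidivef.
Rule 3 (pre-rhotic lowering): /u/ is a high vowel immediately before /r/, so it lowers to [o]. /nivurkolidivef/ → nivorkolidivef.
Rule 4 (final a-epenthesis): the form ends in the consonant /f/, so [a] is inserted word-finally. /nivorkolidivef/ → nivorkolidivefa.

nivorkolidivefa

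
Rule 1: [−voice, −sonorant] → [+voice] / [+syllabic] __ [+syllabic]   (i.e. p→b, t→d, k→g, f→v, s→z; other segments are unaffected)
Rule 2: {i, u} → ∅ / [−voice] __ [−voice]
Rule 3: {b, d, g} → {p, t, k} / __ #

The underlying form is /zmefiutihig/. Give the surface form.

Rule 1 (intervocalic voicing): /f/ is a voiceless obstruent between vowels /e/ and /i/, so it voices to [v]. /t/ is a voiceless obstruent between vowels /u/ and /i/, so it voices to [d]. /zmefiutihig/ → zmeviudihig.
Rule 2 (high vowel syncope): no segment meets the environment; /zmeviudihig/ is unchanged.
Rule 3 (final devoicing): /g/ is a voiced stop in word-final position, so it devoices to [k]. /zmeviudihig/ → zmeviudihik.

zmeviudihik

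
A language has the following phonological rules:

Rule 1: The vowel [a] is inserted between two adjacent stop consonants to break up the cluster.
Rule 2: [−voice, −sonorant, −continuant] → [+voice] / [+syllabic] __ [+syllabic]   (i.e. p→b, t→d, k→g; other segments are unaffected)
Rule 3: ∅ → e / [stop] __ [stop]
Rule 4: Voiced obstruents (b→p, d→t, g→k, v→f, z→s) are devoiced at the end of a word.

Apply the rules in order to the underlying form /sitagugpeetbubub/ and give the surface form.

Rule 1 (stop-cluster a-epenthesis): /g/ and /p/ form a stop–stop cluster, so [a] is inserted between them. /t/ and /b/ form a stop–stop cluster, so [a] is inserted between them. /sitagugpeetbubub/ → sitagugapeetabubub.
Rule 2 (intervocalic voicing): /t/ is a voiceless stop between vowels /i/ and /a/, so it voices to [d]. /p/ is a voiceless stop between vowels /a/ and /e/, so it voices to [b]. /t/ is a voiceless stop between vowels /e/ and /a/, so it voices to [d]. /sitagugapeetabubub/ → sidagugabeedabubub.
Rule 3 (stop-cluster e-epenthesis): no segment meets the environment; /sidagugabeedabubub/ is unchanged.
Rule 4 (final devoicing): /b/ is a voiced obstruent in word-final position, so it devoices to [p]. /sidagugabeedabubub/ → sidagugabeedabubup.

sidagugabeedabubup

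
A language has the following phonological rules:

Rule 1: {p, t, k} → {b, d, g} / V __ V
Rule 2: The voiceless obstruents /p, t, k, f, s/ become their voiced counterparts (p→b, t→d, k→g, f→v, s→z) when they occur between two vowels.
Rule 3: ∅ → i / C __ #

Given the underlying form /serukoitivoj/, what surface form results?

serugoidivoji

Rule 1 (intervocalic voicing): /k/ is a voiceless stop between vowels /u/ and /o/, so it voices to [g]. /t/ is a voiceless stop between vowels /i/ and /i/, so it voices to [d]. /serukoitivoj/ → serugoidivoj.
Rule 2 (intervocalic voicing): no segment meets the environment; /serugoidivoj/ is unchanged.
Rule 3 (final i-epenthesis): the form ends in the consonant /j/, so [i] is inserted word-finally. /serugoidivoj/ → serugoidivoji.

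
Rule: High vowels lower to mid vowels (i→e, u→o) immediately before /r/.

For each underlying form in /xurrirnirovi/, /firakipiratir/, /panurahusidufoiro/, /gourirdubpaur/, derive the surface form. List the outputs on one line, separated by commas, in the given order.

xorrernerovi, ferakiperater, panorahusidufoero, goorerdubpaor

/xurrirnirovi/: /u/ is a high vowel immediately before /r/, so it lowers to [o]. /i/ is a high vowel immediately before /r/, so it lowers to [e]. /i/ is a high vowel immediately before /r/, so it lowers to [e]. → [xorrernerovi].
/firakipiratir/: /i/ is a high vowel immediately before /r/, so it lowers to [e]. /i/ is a high vowel immediately before /r/, so it lowers to [e]. /i/ is a high vowel immediately before /r/, so it lowers to [e]. → [ferakiperater].
/panurahusidufoiro/: /u/ is a high vowel immediately before /r/, so it lowers to [o]. /i/ is a high vowel immediately before /r/, so it lowers to [e]. → [panorahusidufoero].
/gourirdubpaur/: /u/ is a high vowel immediately before /r/, so it lowers to [o]. /i/ is a high vowel immediately before /r/, so it lowers to [e]. /u/ is a high vowel immediately before /r/, so it lowers to [o]. → [goorerdubpaor].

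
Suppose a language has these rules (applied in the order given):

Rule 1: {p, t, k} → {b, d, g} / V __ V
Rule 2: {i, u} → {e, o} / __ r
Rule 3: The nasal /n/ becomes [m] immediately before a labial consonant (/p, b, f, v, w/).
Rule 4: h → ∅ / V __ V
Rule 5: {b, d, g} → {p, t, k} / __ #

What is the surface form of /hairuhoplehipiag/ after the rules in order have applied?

haeruopleibiak

Rule 1 (intervocalic voicing): /p/ is a voiceless stop between vowels /i/ and /i/, so it voices to [b]. /hairuhoplehipiag/ → hairuhoplehibiag.
Rule 2 (pre-rhotic lowering): /i/ is a high vowel immediately before /r/, so it lowers to [e]. /hairuhoplehibiag/ → haeruhoplehibiag.
Rule 3 (nasal place assimilation): no segment meets the environment; /haeruhoplehibiag/ is unchanged.
Rule 4 (intervocalic h-deletion): /h/ occurs between vowels /u/ and /o/, so it deletes. /h/ occurs between vowels /e/ and /i/, so it deletes. /haeruhoplehibiag/ → haeruopleibiag.
Rule 5 (final devoicing): /g/ is a voiced stop in word-final position, so it devoices to [k]. /haeruopleibiag/ → haeruopleibiak.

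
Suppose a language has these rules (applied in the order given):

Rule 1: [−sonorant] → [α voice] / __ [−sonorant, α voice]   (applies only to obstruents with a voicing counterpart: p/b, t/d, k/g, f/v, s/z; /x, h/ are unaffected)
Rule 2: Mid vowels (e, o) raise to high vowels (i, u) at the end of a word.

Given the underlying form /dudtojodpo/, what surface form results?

duttojotpu

Rule 1 (regressive voicing assimilation): /d/ precedes the voiceless obstruent /t/, so it devoices to [t] by assimilation. /d/ precedes the voiceless obstruent /p/, so it devoices to [t] by assimilation. /dudtojodpo/ → duttojotpo.
Rule 2 (final vowel raising): /o/ is a mid vowel in word-final position, so it raises to [u]. /duttojotpo/ → duttojotpu.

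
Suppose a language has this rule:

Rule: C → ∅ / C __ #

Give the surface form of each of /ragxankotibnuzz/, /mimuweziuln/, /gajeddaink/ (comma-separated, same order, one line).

ragxankotibnuz, mimuweziul, gajeddain

/ragxankotibnuzz/: /z/ is the second consonant of a word-final cluster /zz/, so it deletes. → [ragxankotibnuz].
/mimuweziuln/: /n/ is the second consonant of a word-final cluster /ln/, so it deletes. → [mimuweziul].
/gajeddaink/: /k/ is the second consonant of a word-final cluster /nk/, so it deletes. → [gajeddain].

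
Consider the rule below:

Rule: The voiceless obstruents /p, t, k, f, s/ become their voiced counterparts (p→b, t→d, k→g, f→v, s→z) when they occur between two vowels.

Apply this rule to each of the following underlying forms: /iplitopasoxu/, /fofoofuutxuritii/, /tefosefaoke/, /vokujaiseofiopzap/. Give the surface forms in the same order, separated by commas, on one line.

iplidobazoxu, fovoovuutxuridii, tevozevaoge, vogujaizeoviopzap

/iplitopasoxu/: /t/ is a voiceless obstruent between vowels /i/ and /o/, so it voices to [d]. /p/ is a voiceless obstruent between vowels /o/ and /a/, so it voices to [b]. /s/ is a voiceless obstruent between vowels /a/ and /o/, so it voices to [z]. → [iplidobazoxu].
/fofoofuutxuritii/: /f/ is a voiceless obstruent between vowels /o/ and /o/, so it voices to [v]. /f/ is a voiceless obstruent between vowels /o/ and /u/, so it voices to [v]. /t/ is a voiceless obstruent between vowels /i/ and /i/, so it voices to [d]. → [fovoovuutxuridii].
/tefosefaoke/: /f/ is a voiceless obstruent between vowels /e/ and /o/, so it voices to [v]. /s/ is a voiceless obstruent between vowels /o/ and /e/, so it voices to [z]. /f/ is a voiceless obstruent between vowels /e/ and /a/, so it voices to [v]. /k/ is a voiceless obstruent between vowels /o/ and /e/, so it voices to [g]. → [tevozevaoge].
/vokujaiseofiopzap/: /k/ is a voiceless obstruent between vowels /o/ and /u/, so it voices to [g]. /s/ is a voiceless obstruent between vowels /i/ and /e/, so it voices to [z]. /f/ is a voiceless obstruent between vowels /o/ and /i/, so it voices to [v]. → [vogujaizeoviopzap].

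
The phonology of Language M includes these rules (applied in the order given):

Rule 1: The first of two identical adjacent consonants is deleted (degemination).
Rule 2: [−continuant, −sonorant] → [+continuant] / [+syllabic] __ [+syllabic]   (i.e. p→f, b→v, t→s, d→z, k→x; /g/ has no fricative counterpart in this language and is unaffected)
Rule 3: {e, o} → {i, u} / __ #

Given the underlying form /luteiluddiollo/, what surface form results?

luseiluziolu

Rule 1 (degemination): /dd/ is a geminate; the first /d/ deletes. /ll/ is a geminate; the first /l/ deletes. /luteiluddiollo/ → luteiludiolo.
Rule 2 (intervocalic spirantization): /t/ is a stop between vowels /u/ and /e/, so it spirantizes to the fricative [s]. /d/ is a stop between vowels /u/ and /i/, so it spirantizes to the fricative [z]. /luteiludiolo/ → luseiluziolo.
Rule 3 (final vowel raising): /o/ is a mid vowel in word-final position, so it raises to [u]. /luseiluziolo/ → luseiluziolu.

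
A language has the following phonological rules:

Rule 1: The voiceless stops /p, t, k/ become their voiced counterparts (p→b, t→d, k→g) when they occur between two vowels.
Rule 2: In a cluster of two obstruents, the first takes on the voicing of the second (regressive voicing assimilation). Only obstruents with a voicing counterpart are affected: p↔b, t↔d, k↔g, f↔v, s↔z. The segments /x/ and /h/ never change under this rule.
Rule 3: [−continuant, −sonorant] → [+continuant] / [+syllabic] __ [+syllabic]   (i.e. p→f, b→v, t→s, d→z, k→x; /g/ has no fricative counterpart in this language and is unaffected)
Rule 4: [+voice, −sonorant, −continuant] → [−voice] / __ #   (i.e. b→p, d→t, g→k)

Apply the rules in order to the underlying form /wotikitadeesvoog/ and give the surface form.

wozigizazeezvook

Rule 1 (intervocalic voicing): /t/ is a voiceless stop between vowels /o/ and /i/, so it voices to [d]. /k/ is a voiceless stop between vowels /i/ and /i/, so it voices to [g]. /t/ is a voiceless stop between vowels /i/ and /a/, so it voices to [d]. /wotikitadeesvoog/ → wodigidadeesvoog.
Rule 2 (regressive voicing assimilation): /s/ precedes the voiced obstruent /v/, so it voices to [z] by assimilation. /wodigidadeesvoog/ → wodigidadeezvoog.
Rule 3 (intervocalic spirantization): /d/ is a stop between vowels /o/ and /i/, so it spirantizes to the fricative [z]. /d/ is a stop between vowels /i/ and /a/, so it spirantizes to the fricative [z]. /d/ is a stop between vowels /a/ and /e/, so it spirantizes to the fricative [z]. /wodigidadeezvoog/ → wozigizazeezvoog.
Rule 4 (final devoicing): /g/ is a voiced stop in word-final position, so it devoices to [k]. /wozigizazeezvoog/ → wozigizazeezvook.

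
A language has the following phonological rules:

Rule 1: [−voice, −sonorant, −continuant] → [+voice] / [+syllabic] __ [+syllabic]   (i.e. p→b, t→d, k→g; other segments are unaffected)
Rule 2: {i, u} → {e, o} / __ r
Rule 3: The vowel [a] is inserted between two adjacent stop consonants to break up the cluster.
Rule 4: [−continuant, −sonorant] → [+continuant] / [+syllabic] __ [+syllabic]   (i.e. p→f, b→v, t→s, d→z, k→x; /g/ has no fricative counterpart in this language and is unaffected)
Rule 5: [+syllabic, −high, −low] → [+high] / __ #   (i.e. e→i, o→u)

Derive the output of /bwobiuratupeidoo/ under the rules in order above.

bwoviorazuveizou

Rule 1 (intervocalic voicing): /t/ is a voiceless stop between vowels /a/ and /u/, so it voices to [d]. /p/ is a voiceless stop between vowels /u/ and /e/, so it voices to [b]. /bwobiuratupeidoo/ → bwobiuradubeidoo.
Rule 2 (pre-rhotic lowering): /u/ is a high vowel immediately before /r/, so it lowers to [o]. /bwobiuradubeidoo/ → bwobioradubeidoo.
Rule 3 (stop-cluster a-epenthesis): no segment meets the environment; /bwobioradubeidoo/ is unchanged.
Rule 4 (intervocalic spirantization): /b/ is a stop between vowels /o/ and /i/, so it spirantizes to the fricative [v]. /d/ is a stop between vowels /a/ and /u/, so it spirantizes to the fricative [z]. /b/ is a stop between vowels /u/ and /e/, so it spirantizes to the fricative [v]. /d/ is a stop between vowels /i/ and /o/, so it spirantizes to the fricative [z]. /bwobioradubeidoo/ → bwoviorazuveizoo.
Rule 5 (final vowel raising): /o/ is a mid vowel in word-final position, so it raises to [u]. /bwoviorazuveizoo/ → bwoviorazuveizou.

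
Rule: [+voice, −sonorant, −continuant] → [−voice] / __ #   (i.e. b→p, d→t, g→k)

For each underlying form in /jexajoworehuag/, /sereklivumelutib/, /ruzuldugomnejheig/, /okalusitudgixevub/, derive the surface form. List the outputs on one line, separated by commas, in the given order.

/jexajoworehuag/: /g/ is a voiced stop in word-final position, so it devoices to [k]. → [jexajoworehuak].
/sereklivumelutib/: /b/ is a voiced stop in word-final position, so it devoices to [p]. → [sereklivumelutip].
/ruzuldugomnejheig/: /g/ is a voiced stop in word-final position, so it devoices to [k]. → [ruzuldugomnejheik].
/okalusitudgixevub/: /b/ is a voiced stop in word-final position, so it devoices to [p]. → [okalusitudgixevup].

jexajoworehuak, sereklivumelutip, ruzuldugomnejheik, okalusitudgixevup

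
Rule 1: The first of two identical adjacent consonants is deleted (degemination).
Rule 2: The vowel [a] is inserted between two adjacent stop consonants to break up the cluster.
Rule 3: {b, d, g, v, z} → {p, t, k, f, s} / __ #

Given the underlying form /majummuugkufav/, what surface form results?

majumuugakufaf

Rule 1 (degemination): /mm/ is a geminate; the first /m/ deletes. /majummuugkufav/ → majumuugkufav.
Rule 2 (stop-cluster a-epenthesis): /g/ and /k/ form a stop–stop cluster, so [a] is inserted between them. /majumuugkufav/ → majumuugakufav.
Rule 3 (final devoicing): /v/ is a voiced obstruent in word-final position, so it devoices to [f]. /majumuugakufav/ → majumuugakufaf.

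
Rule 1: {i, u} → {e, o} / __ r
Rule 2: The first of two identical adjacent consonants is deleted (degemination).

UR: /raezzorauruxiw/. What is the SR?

raezoraoruxiw

Rule 1 (pre-rhotic lowering): /u/ is a high vowel immediately before /r/, so it lowers to [o]. /raezzorauruxiw/ → raezzoraoruxiw.
Rule 2 (degemination): /zz/ is a geminate; the first /z/ deletes. /raezzoraoruxiw/ → raezoraoruxiw.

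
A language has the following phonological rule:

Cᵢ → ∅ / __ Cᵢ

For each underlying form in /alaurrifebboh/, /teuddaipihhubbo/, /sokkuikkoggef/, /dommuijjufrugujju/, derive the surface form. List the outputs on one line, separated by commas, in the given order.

alaurifeboh, teudaipihubo, sokuikogef, domuijufruguju

/alaurrifebboh/: /rr/ is a geminate; the first /r/ deletes. /bb/ is a geminate; the first /b/ deletes. → [alaurifeboh].
/teuddaipihhubbo/: /dd/ is a geminate; the first /d/ deletes. /hh/ is a geminate; the first /h/ deletes. /bb/ is a geminate; the first /b/ deletes. → [teudaipihubo].
/sokkuikkoggef/: /kk/ is a geminate; the first /k/ deletes. /kk/ is a geminate; the first /k/ deletes. /gg/ is a geminate; the first /g/ deletes. → [sokuikogef].
/dommuijjufrugujju/: /mm/ is a geminate; the first /m/ deletes. /jj/ is a geminate; the first /j/ deletes. /jj/ is a geminate; the first /j/ deletes. → [domuijufruguju].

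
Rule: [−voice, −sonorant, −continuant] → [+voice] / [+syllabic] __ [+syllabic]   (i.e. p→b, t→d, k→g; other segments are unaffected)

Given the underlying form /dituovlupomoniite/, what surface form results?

diduovlubomoniide

/t/ is a voiceless stop between vowels /i/ and /u/, so it voices to [d].
/p/ is a voiceless stop between vowels /u/ and /o/, so it voices to [b].
/t/ is a voiceless stop between vowels /i/ and /e/, so it voices to [d].
Surface form: [diduovlubomoniide].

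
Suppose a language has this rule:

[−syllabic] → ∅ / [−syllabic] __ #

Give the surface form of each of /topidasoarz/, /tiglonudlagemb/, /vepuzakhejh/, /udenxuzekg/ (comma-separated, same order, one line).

topidasoar, tiglonudlagem, vepuzakhej, udenxuzek

/topidasoarz/: /z/ is the second consonant of a word-final cluster /rz/, so it deletes. → [topidasoar].
/tiglonudlagemb/: /b/ is the second consonant of a word-final cluster /mb/, so it deletes. → [tiglonudlagem].
/vepuzakhejh/: /h/ is the second consonant of a word-final cluster /jh/, so it deletes. → [vepuzakhej].
/udenxuzekg/: /g/ is the second consonant of a word-final cluster /kg/, so it deletes. → [udenxuzek].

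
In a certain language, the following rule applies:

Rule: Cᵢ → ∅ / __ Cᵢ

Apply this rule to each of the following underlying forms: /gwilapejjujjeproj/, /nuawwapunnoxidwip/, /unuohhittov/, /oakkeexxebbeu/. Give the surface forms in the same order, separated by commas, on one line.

/gwilapejjujjeproj/: /jj/ is a geminate; the first /j/ deletes. /jj/ is a geminate; the first /j/ deletes. → [gwilapejujeproj].
/nuawwapunnoxidwip/: /ww/ is a geminate; the first /w/ deletes. /nn/ is a geminate; the first /n/ deletes. → [nuawapunoxidwip].
/unuohhittov/: /hh/ is a geminate; the first /h/ deletes. /tt/ is a geminate; the first /t/ deletes. → [unuohitov].
/oakkeexxebbeu/: /kk/ is a geminate; the first /k/ deletes. /xx/ is a geminate; the first /x/ deletes. /bb/ is a geminate; the first /b/ deletes. → [oakeexebeu].

gwilapejujeproj, nuawapunoxidwip, unuohitov, oakeexebeu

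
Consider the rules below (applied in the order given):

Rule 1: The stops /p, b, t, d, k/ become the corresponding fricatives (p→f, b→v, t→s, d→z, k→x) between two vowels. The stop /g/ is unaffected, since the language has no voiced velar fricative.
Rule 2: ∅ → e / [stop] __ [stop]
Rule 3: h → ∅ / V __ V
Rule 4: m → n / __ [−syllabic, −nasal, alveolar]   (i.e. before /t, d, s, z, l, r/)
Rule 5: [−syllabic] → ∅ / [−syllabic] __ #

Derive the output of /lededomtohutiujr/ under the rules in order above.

Rule 1 (intervocalic spirantization): /d/ is a stop between vowels /e/ and /e/, so it spirantizes to the fricative [z]. /d/ is a stop between vowels /e/ and /o/, so it spirantizes to the fricative [z]. /t/ is a stop between vowels /u/ and /i/, so it spirantizes to the fricative [s]. /lededomtohutiujr/ → lezezomtohusiujr.
Rule 2 (stop-cluster e-epenthesis): no segment meets the environment; /lezezomtohusiujr/ is unchanged.
Rule 3 (intervocalic h-deletion): /h/ occurs between vowels /o/ and /u/, so it deletes. /lezezomtohusiujr/ → lezezomtousiujr.
Rule 4 (nasal place assimilation): /m/ precedes the alveolar consonant /t/, so it assimilates in place to [n]. /lezezomtousiujr/ → lezezontousiujr.
Rule 5 (final cluster simplification): /r/ is the second consonant of a word-final cluster /jr/, so it deletes. /lezezontousiujr/ → lezezontousiuj.

lezezontousiuj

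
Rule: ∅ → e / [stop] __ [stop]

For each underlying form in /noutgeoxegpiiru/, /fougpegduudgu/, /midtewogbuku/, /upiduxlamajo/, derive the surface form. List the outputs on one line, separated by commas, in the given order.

noutegeoxegepiiru, fougepegeduudegu, midetewogebuku, upiduxlamajo

/noutgeoxegpiiru/: /t/ and /g/ form a stop–stop cluster, so [e] is inserted between them. /g/ and /p/ form a stop–stop cluster, so [e] is inserted between them. → [noutegeoxegepiiru].
/fougpegduudgu/: /g/ and /p/ form a stop–stop cluster, so [e] is inserted between them. /g/ and /d/ form a stop–stop cluster, so [e] is inserted between them. /d/ and /g/ form a stop–stop cluster, so [e] is inserted between them. → [fougepegeduudegu].
/midtewogbuku/: /d/ and /t/ form a stop–stop cluster, so [e] is inserted between them. /g/ and /b/ form a stop–stop cluster, so [e] is inserted between them. → [midetewogebuku].
/upiduxlamajo/: the rule's environment is not met; surfaces unchanged as [upiduxlamajo].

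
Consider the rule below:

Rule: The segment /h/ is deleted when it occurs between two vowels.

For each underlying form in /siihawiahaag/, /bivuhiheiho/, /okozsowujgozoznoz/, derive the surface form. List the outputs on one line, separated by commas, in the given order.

siiawiaaag, bivuieio, okozsowujgozoznoz

/siihawiahaag/: /h/ occurs between vowels /i/ and /a/, so it deletes. /h/ occurs between vowels /a/ and /a/, so it deletes. → [siiawiaaag].
/bivuhiheiho/: /h/ occurs between vowels /u/ and /i/, so it deletes. /h/ occurs between vowels /i/ and /e/, so it deletes. /h/ occurs between vowels /i/ and /o/, so it deletes. → [bivuieio].
/okozsowujgozoznoz/: the rule's environment is not met; surfaces unchanged as [okozsowujgozoznoz].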